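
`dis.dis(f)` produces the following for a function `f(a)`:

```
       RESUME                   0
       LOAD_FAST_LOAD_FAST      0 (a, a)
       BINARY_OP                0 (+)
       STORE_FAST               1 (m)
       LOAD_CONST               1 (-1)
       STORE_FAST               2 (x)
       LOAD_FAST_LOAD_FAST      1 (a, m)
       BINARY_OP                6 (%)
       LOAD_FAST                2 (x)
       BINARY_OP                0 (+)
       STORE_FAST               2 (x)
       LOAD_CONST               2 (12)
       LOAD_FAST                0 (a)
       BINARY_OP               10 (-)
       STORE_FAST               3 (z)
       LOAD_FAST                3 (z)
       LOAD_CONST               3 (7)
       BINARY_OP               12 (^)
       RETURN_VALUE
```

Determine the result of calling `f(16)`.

-5

LOAD_FAST_LOAD_FAST a,a → push 16,16. Stack: [16, 16]
BINARY_OP + → 16 + 16 = 32. Stack: [32]
STORE_FAST m → m=32. Stack: []
LOAD_CONST → push -1. Stack: [-1]
STORE_FAST x → x=-1. Stack: []
LOAD_FAST_LOAD_FAST a,m → push 16,32. Stack: [16, 32]
BINARY_OP % → 16 % 32 = 16. Stack: [16]
LOAD_FAST x → push -1. Stack: [16, -1]
BINARY_OP + → 16 + -1 = 15. Stack: [15]
STORE_FAST x → x=15. Stack: []
LOAD_CONST → push 12. Stack: [12]
LOAD_FAST a → push 16. Stack: [12, 16]
BINARY_OP - → 12 - 16 = -4. Stack: [-4]
STORE_FAST z → z=-4. Stack: []
LOAD_FAST z → push -4. Stack: [-4]
LOAD_CONST → push 7. Stack: [-4, 7]
BINARY_OP ^ → -4 ^ 7 = -5. Stack: [-5]
RETURN_VALUE → return -5.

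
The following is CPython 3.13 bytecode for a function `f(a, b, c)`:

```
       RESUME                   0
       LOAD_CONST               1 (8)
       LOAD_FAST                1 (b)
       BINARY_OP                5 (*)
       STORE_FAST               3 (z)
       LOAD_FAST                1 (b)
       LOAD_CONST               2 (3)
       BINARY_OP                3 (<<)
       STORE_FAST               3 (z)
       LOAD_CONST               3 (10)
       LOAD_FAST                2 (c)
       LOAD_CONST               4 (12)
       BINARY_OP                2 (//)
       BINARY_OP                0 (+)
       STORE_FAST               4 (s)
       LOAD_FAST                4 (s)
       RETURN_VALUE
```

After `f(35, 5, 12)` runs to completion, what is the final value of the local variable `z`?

40

LOAD_CONST → push 8. Stack: [8]
LOAD_FAST b → push 5. Stack: [8, 5]
BINARY_OP * → 8 * 5 = 40. Stack: [40]
STORE_FAST z → z=40. Stack: []
LOAD_FAST b → push 5. Stack: [5]
LOAD_CONST → push 3. Stack: [5, 3]
BINARY_OP << → 5 << 3 = 40. Stack: [40]
STORE_FAST z → z=40. Stack: []
LOAD_CONST → push 10. Stack: [10]
LOAD_FAST c → push 12. Stack: [10, 12]
LOAD_CONST → push 12. Stack: [10, 12, 12]
BINARY_OP // → 12 // 12 = 1. Stack: [10, 1]
BINARY_OP + → 10 + 1 = 11. Stack: [11]
STORE_FAST s → s=11. Stack: []
LOAD_FAST s → push 11. Stack: [11]
RETURN_VALUE → return 11.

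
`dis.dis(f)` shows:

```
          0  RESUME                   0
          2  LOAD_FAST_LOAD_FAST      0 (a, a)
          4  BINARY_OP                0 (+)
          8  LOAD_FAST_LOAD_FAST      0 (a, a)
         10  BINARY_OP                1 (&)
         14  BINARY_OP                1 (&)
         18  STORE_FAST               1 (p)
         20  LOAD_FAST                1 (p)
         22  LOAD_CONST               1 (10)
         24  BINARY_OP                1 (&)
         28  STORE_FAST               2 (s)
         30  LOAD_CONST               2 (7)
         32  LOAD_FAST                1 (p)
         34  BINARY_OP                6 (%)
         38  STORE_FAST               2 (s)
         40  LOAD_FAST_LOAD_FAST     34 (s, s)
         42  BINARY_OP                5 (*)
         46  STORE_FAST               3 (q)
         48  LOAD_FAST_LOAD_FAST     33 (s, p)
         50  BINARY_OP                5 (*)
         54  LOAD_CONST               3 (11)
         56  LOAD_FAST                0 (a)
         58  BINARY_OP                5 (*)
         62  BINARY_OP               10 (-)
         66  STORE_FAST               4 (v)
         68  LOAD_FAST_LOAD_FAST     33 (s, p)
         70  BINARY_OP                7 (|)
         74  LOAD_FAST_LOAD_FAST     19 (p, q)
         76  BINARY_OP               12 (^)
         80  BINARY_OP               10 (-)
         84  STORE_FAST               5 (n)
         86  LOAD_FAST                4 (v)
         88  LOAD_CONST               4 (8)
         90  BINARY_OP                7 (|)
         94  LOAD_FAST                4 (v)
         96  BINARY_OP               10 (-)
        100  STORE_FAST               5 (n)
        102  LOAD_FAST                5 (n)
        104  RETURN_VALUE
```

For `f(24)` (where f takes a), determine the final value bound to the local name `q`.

LOAD_FAST_LOAD_FAST a,a → push 24,24. Stack: [24, 24]
BINARY_OP + → 24 + 24 = 48. Stack: [48]
LOAD_FAST_LOAD_FAST a,a → push 24,24. Stack: [48, 24, 24]
BINARY_OP & → 24 & 24 = 24. Stack: [48, 24]
BINARY_OP & → 48 & 24 = 16. Stack: [16]
STORE_FAST p → p=16. Stack: []
LOAD_FAST p → push 16. Stack: [16]
LOAD_CONST → push 10. Stack: [16, 10]
BINARY_OP & → 16 & 10 = 0. Stack: [0]
STORE_FAST s → s=0. Stack: []
LOAD_CONST → push 7. Stack: [7]
LOAD_FAST p → push 16. Stack: [7, 16]
BINARY_OP % → 7 % 16 = 7. Stack: [7]
STORE_FAST s → s=7. Stack: []
LOAD_FAST_LOAD_FAST s,s → push 7,7. Stack: [7, 7]
BINARY_OP * → 7 * 7 = 49. Stack: [49]
STORE_FAST q → q=49. Stack: []
LOAD_FAST_LOAD_FAST s,p → push 7,16. Stack: [7, 16]
BINARY_OP * → 7 * 16 = 112. Stack: [112]
LOAD_CONST → push 11. Stack: [112, 11]
LOAD_FAST a → push 24. Stack: [112, 11, 24]
BINARY_OP * → 11 * 24 = 264. Stack: [112, 264]
BINARY_OP - → 112 - 264 = -152. Stack: [-152]
STORE_FAST v → v=-152. Stack: []
LOAD_FAST_LOAD_FAST s,p → push 7,16. Stack: [7, 16]
BINARY_OP | → 7 | 16 = 23. Stack: [23]
LOAD_FAST_LOAD_FAST p,q → push 16,49. Stack: [23, 16, 49]
BINARY_OP ^ → 16 ^ 49 = 33. Stack: [23, 33]
BINARY_OP - → 23 - 33 = -10. Stack: [-10]
STORE_FAST n → n=-10. Stack: []
LOAD_FAST v → push -152. Stack: [-152]
LOAD_CONST → push 8. Stack: [-152, 8]
BINARY_OP | → -152 | 8 = -152. Stack: [-152]
LOAD_FAST v → push -152. Stack: [-152, -152]
BINARY_OP - → -152 - -152 = 0. Stack: [0]
STORE_FAST n → n=0. Stack: []
LOAD_FAST n → push 0. Stack: [0]
RETURN_VALUE → return 0.

49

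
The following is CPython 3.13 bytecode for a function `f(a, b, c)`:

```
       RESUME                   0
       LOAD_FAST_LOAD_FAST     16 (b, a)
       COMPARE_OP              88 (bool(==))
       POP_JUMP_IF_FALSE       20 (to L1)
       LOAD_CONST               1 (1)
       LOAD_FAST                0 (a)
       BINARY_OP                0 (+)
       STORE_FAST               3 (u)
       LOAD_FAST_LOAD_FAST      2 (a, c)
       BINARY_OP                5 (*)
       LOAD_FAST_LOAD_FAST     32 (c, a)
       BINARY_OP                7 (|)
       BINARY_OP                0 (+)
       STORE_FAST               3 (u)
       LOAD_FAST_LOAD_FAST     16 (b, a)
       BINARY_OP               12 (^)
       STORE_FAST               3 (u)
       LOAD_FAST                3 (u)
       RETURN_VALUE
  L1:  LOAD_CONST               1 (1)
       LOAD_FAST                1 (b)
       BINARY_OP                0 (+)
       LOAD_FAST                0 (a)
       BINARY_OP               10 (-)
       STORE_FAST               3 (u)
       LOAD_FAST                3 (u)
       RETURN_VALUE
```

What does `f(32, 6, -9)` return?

LOAD_FAST_LOAD_FAST b,a → push 6,32. Stack: [6, 32]
COMPARE_OP bool(==) → 6 vs 32 = False. Stack: [False]
POP_JUMP_IF_FALSE → pop False; jump. Stack: []
LOAD_CONST → push 1. Stack: [1]
LOAD_FAST b → push 6. Stack: [1, 6]
BINARY_OP + → 1 + 6 = 7. Stack: [7]
LOAD_FAST a → push 32. Stack: [7, 32]
BINARY_OP - → 7 - 32 = -25. Stack: [-25]
STORE_FAST u → u=-25. Stack: []
LOAD_FAST u → push -25. Stack: [-25]
RETURN_VALUE → return -25.

-25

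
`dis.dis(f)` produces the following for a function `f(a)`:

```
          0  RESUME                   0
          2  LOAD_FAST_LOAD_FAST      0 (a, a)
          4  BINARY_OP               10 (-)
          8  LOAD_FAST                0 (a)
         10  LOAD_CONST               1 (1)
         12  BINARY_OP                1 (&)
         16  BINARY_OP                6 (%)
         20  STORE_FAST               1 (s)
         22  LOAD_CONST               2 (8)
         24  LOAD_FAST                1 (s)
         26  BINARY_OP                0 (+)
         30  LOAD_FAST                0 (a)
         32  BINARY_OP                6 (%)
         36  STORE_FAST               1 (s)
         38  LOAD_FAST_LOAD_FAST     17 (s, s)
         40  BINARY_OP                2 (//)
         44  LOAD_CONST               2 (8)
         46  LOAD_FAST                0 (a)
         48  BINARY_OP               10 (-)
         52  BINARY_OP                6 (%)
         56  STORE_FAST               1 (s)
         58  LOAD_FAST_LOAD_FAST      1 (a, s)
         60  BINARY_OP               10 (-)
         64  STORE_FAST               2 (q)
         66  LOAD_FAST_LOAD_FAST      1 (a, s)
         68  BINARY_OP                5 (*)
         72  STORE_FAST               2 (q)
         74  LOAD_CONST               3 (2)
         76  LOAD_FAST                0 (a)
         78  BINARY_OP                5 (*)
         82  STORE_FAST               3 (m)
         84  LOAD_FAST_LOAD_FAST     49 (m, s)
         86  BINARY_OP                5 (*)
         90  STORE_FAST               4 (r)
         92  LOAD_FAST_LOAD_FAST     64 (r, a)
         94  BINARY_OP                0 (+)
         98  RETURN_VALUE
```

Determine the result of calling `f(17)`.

-255

LOAD_FAST_LOAD_FAST a,a → push 17,17. Stack: [17, 17]
BINARY_OP - → 17 - 17 = 0. Stack: [0]
LOAD_FAST a → push 17. Stack: [0, 17]
LOAD_CONST → push 1. Stack: [0, 17, 1]
BINARY_OP & → 17 & 1 = 1. Stack: [0, 1]
BINARY_OP % → 0 % 1 = 0. Stack: [0]
STORE_FAST s → s=0. Stack: []
LOAD_CONST → push 8. Stack: [8]
LOAD_FAST s → push 0. Stack: [8, 0]
BINARY_OP + → 8 + 0 = 8. Stack: [8]
LOAD_FAST a → push 17. Stack: [8, 17]
BINARY_OP % → 8 % 17 = 8. Stack: [8]
STORE_FAST s → s=8. Stack: []
LOAD_FAST_LOAD_FAST s,s → push 8,8. Stack: [8, 8]
BINARY_OP // → 8 // 8 = 1. Stack: [1]
LOAD_CONST → push 8. Stack: [1, 8]
LOAD_FAST a → push 17. Stack: [1, 8, 17]
BINARY_OP - → 8 - 17 = -9. Stack: [1, -9]
BINARY_OP % → 1 % -9 = -8. Stack: [-8]
STORE_FAST s → s=-8. Stack: []
LOAD_FAST_LOAD_FAST a,s → push 17,-8. Stack: [17, -8]
BINARY_OP - → 17 - -8 = 25. Stack: [25]
STORE_FAST q → q=25. Stack: []
LOAD_FAST_LOAD_FAST a,s → push 17,-8. Stack: [17, -8]
BINARY_OP * → 17 * -8 = -136. Stack: [-136]
STORE_FAST q → q=-136. Stack: []
LOAD_CONST → push 2. Stack: [2]
LOAD_FAST a → push 17. Stack: [2, 17]
BINARY_OP * → 2 * 17 = 34. Stack: [34]
STORE_FAST m → m=34. Stack: []
LOAD_FAST_LOAD_FAST m,s → push 34,-8. Stack: [34, -8]
BINARY_OP * → 34 * -8 = -272. Stack: [-272]
STORE_FAST r → r=-272. Stack: []
LOAD_FAST_LOAD_FAST r,a → push -272,17. Stack: [-272, 17]
BINARY_OP + → -272 + 17 = -255. Stack: [-255]
RETURN_VALUE → return -255.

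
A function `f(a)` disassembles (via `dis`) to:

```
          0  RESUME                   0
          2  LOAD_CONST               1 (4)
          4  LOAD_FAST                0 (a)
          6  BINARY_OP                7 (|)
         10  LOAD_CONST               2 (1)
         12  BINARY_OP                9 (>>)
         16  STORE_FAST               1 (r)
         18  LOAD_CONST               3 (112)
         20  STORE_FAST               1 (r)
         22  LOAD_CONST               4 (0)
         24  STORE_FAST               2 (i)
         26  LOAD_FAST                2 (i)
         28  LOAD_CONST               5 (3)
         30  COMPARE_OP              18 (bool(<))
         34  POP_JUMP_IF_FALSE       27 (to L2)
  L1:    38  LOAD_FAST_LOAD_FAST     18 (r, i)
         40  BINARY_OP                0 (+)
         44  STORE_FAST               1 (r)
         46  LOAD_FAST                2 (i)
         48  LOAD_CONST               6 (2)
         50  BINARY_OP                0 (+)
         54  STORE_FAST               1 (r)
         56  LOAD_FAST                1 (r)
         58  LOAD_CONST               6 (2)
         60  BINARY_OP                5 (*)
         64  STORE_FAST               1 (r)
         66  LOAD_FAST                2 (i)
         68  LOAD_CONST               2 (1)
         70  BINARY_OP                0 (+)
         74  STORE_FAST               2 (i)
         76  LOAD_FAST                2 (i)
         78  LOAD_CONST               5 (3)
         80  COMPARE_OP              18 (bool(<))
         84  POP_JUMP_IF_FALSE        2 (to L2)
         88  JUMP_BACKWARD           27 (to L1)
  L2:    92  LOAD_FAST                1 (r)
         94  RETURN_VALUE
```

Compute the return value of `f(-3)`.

LOAD_CONST → push 4
LOAD_FAST a → push -3
BINARY_OP | → 4 | -3 = -3
LOAD_CONST → push 1
BINARY_OP >> → -3 >> 1 = -2
STORE_FAST r → r=-2
LOAD_CONST → push 112
STORE_FAST r → r=112
LOAD_CONST → push 0
STORE_FAST i → i=0
LOAD_FAST i → push 0
LOAD_CONST → push 3
COMPARE_OP bool(<) → 0 vs 3 = True
POP_JUMP_IF_FALSE → pop True; no jump
LOAD_FAST_LOAD_FAST r,i → push 112,0
BINARY_OP + → 112 + 0 = 112
STORE_FAST r → r=112
LOAD_FAST i → push 0
LOAD_CONST → push 2
BINARY_OP + → 0 + 2 = 2
STORE_FAST r → r=2
LOAD_FAST r → push 2
LOAD_CONST → push 2
BINARY_OP * → 2 * 2 = 4
STORE_FAST r → r=4
LOAD_FAST i → push 0
LOAD_CONST → push 1
BINARY_OP + → 0 + 1 = 1
STORE_FAST i → i=1
LOAD_FAST i → push 1
LOAD_CONST → push 3
COMPARE_OP bool(<) → 1 vs 3 = True
POP_JUMP_IF_FALSE → pop True; no jump
LOAD_FAST_LOAD_FAST r,i → push 4,1
BINARY_OP + → 4 + 1 = 5
STORE_FAST r → r=5
LOAD_FAST i → push 1
LOAD_CONST → push 2
BINARY_OP + → 1 + 2 = 3
STORE_FAST r → r=3
LOAD_FAST r → push 3
LOAD_CONST → push 2
BINARY_OP * → 3 * 2 = 6
STORE_FAST r → r=6
LOAD_FAST i → push 1
LOAD_CONST → push 1
BINARY_OP + → 1 + 1 = 2
STORE_FAST i → i=2
LOAD_FAST i → push 2
LOAD_CONST → push 3
COMPARE_OP bool(<) → 2 vs 3 = True
POP_JUMP_IF_FALSE → pop True; no jump
LOAD_FAST_LOAD_FAST r,i → push 6,2
BINARY_OP + → 6 + 2 = 8
STORE_FAST r → r=8
LOAD_FAST i → push 2
LOAD_CONST → push 2
BINARY_OP + → 2 + 2 = 4
STORE_FAST r → r=4
LOAD_FAST r → push 4
LOAD_CONST → push 2
BINARY_OP * → 4 * 2 = 8
STORE_FAST r → r=8
LOAD_FAST i → push 2
LOAD_CONST → push 1
BINARY_OP + → 2 + 1 = 3
STORE_FAST i → i=3
LOAD_FAST i → push 3
LOAD_CONST → push 3
COMPARE_OP bool(<) → 3 vs 3 = False
POP_JUMP_IF_FALSE → pop False; jump
LOAD_FAST r → push 8
RETURN_VALUE → return 8.

8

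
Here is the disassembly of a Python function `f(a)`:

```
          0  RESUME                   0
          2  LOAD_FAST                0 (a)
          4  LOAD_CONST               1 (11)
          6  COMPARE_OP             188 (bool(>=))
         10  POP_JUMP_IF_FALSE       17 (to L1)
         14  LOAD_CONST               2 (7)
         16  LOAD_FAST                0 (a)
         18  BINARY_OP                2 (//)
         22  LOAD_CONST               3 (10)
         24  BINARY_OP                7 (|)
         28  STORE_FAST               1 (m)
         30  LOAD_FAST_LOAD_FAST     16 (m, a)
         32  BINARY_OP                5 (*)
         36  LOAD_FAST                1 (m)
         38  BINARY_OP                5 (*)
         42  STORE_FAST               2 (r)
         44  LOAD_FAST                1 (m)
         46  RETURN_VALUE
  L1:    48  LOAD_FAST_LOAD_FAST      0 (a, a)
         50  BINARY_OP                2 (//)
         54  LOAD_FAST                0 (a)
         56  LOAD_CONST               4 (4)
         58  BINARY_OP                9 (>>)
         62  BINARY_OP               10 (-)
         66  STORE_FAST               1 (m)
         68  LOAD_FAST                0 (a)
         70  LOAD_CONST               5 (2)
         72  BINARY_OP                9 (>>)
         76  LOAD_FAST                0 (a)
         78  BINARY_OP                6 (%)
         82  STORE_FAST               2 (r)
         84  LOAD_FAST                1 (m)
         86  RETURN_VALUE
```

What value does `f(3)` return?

1

LOAD_FAST a → push 3. Stack: [3]
LOAD_CONST → push 11. Stack: [3, 11]
COMPARE_OP bool(>=) → 3 vs 11 = False. Stack: [False]
POP_JUMP_IF_FALSE → pop False; jump. Stack: []
LOAD_FAST_LOAD_FAST a,a → push 3,3. Stack: [3, 3]
BINARY_OP // → 3 // 3 = 1. Stack: [1]
LOAD_FAST a → push 3. Stack: [1, 3]
LOAD_CONST → push 4. Stack: [1, 3, 4]
BINARY_OP >> → 3 >> 4 = 0. Stack: [1, 0]
BINARY_OP - → 1 - 0 = 1. Stack: [1]
STORE_FAST m → m=1. Stack: []
LOAD_FAST a → push 3. Stack: [3]
LOAD_CONST → push 2. Stack: [3, 2]
BINARY_OP >> → 3 >> 2 = 0. Stack: [0]
LOAD_FAST a → push 3. Stack: [0, 3]
BINARY_OP % → 0 % 3 = 0. Stack: [0]
STORE_FAST r → r=0. Stack: []
LOAD_FAST m → push 1. Stack: [1]
RETURN_VALUE → return 1.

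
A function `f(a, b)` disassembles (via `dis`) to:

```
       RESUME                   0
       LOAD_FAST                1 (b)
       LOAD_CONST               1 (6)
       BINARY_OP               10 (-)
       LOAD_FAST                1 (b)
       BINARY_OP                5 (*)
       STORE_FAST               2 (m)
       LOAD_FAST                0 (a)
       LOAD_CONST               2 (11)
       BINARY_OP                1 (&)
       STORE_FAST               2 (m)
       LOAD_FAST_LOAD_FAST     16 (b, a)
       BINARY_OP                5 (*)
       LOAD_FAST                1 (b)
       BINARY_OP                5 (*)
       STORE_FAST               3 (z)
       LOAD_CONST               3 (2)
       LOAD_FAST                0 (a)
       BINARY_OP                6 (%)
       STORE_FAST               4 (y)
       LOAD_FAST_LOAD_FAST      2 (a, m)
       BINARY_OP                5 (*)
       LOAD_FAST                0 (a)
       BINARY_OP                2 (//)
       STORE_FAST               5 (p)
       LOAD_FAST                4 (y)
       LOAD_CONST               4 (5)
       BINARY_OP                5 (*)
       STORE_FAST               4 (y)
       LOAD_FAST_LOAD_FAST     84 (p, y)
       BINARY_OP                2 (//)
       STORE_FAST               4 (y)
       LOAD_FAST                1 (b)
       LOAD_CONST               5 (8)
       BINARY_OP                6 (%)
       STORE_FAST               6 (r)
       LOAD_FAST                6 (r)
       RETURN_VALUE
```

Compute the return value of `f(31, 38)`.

LOAD_FAST b → push 38. Stack: [38]
LOAD_CONST → push 6. Stack: [38, 6]
BINARY_OP - → 38 - 6 = 32. Stack: [32]
LOAD_FAST b → push 38. Stack: [32, 38]
BINARY_OP * → 32 * 38 = 1216. Stack: [1216]
STORE_FAST m → m=1216. Stack: []
LOAD_FAST a → push 31. Stack: [31]
LOAD_CONST → push 11. Stack: [31, 11]
BINARY_OP & → 31 & 11 = 11. Stack: [11]
STORE_FAST m → m=11. Stack: []
LOAD_FAST_LOAD_FAST b,a → push 38,31. Stack: [38, 31]
BINARY_OP * → 38 * 31 = 1178. Stack: [1178]
LOAD_FAST b → push 38. Stack: [1178, 38]
BINARY_OP * → 1178 * 38 = 44764. Stack: [44764]
STORE_FAST z → z=44764. Stack: []
LOAD_CONST → push 2. Stack: [2]
LOAD_FAST a → push 31. Stack: [2, 31]
BINARY_OP % → 2 % 31 = 2. Stack: [2]
STORE_FAST y → y=2. Stack: []
LOAD_FAST_LOAD_FAST a,m → push 31,11. Stack: [31, 11]
BINARY_OP * → 31 * 11 = 341. Stack: [341]
LOAD_FAST a → push 31. Stack: [341, 31]
BINARY_OP // → 341 // 31 = 11. Stack: [11]
STORE_FAST p → p=11. Stack: []
LOAD_FAST y → push 2. Stack: [2]
LOAD_CONST → push 5. Stack: [2, 5]
BINARY_OP * → 2 * 5 = 10. Stack: [10]
STORE_FAST y → y=10. Stack: []
LOAD_FAST_LOAD_FAST p,y → push 11,10. Stack: [11, 10]
BINARY_OP // → 11 // 10 = 1. Stack: [1]
STORE_FAST y → y=1. Stack: []
LOAD_FAST b → push 38. Stack: [38]
LOAD_CONST → push 8. Stack: [38, 8]
BINARY_OP % → 38 % 8 = 6. Stack: [6]
STORE_FAST r → r=6. Stack: []
LOAD_FAST r → push 6. Stack: [6]
RETURN_VALUE → return 6.

6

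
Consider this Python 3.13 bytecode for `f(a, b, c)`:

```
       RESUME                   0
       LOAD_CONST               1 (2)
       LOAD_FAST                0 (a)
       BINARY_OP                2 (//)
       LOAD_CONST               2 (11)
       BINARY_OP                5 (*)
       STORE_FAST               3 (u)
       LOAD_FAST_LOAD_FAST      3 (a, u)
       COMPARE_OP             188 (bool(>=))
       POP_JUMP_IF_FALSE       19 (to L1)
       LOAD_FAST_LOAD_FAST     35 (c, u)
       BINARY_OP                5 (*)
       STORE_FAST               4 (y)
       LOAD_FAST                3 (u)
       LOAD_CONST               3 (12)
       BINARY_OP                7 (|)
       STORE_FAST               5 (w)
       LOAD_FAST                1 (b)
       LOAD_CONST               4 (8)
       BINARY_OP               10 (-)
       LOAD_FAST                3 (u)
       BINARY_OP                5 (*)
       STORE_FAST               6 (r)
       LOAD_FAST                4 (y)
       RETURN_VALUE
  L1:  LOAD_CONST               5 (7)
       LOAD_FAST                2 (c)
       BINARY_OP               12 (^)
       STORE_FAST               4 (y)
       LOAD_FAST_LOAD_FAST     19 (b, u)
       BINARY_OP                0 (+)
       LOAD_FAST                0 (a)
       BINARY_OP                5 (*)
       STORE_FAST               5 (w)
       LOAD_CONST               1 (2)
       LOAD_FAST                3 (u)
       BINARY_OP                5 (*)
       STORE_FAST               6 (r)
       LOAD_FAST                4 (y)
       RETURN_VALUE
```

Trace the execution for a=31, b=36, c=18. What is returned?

0

LOAD_CONST → push 2. Stack: [2]
LOAD_FAST a → push 31. Stack: [2, 31]
BINARY_OP // → 2 // 31 = 0. Stack: [0]
LOAD_CONST → push 11. Stack: [0, 11]
BINARY_OP * → 0 * 11 = 0. Stack: [0]
STORE_FAST u → u=0. Stack: []
LOAD_FAST_LOAD_FAST a,u → push 31,0. Stack: [31, 0]
COMPARE_OP bool(>=) → 31 vs 0 = True. Stack: [True]
POP_JUMP_IF_FALSE → pop True; no jump. Stack: []
LOAD_FAST_LOAD_FAST c,u → push 18,0. Stack: [18, 0]
BINARY_OP * → 18 * 0 = 0. Stack: [0]
STORE_FAST y → y=0. Stack: []
LOAD_FAST u → push 0. Stack: [0]
LOAD_CONST → push 12. Stack: [0, 12]
BINARY_OP | → 0 | 12 = 12. Stack: [12]
STORE_FAST w → w=12. Stack: []
LOAD_FAST b → push 36. Stack: [36]
LOAD_CONST → push 8. Stack: [36, 8]
BINARY_OP - → 36 - 8 = 28. Stack: [28]
LOAD_FAST u → push 0. Stack: [28, 0]
BINARY_OP * → 28 * 0 = 0. Stack: [0]
STORE_FAST r → r=0. Stack: []
LOAD_FAST y → push 0. Stack: [0]
RETURN_VALUE → return 0.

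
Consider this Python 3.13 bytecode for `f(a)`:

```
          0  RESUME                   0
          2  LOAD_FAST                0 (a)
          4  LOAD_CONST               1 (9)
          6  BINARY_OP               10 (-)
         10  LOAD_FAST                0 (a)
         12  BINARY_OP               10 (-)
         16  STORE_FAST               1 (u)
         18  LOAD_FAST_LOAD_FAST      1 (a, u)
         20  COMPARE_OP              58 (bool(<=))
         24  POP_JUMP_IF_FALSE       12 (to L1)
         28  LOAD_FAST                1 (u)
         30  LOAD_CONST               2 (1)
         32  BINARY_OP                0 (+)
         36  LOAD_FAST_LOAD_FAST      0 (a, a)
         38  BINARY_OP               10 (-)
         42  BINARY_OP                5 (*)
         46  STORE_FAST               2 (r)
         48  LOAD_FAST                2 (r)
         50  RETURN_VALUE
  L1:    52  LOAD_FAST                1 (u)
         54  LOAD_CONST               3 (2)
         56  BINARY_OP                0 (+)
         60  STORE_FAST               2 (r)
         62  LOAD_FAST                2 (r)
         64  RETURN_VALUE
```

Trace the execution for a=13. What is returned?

LOAD_FAST a → push 13. Stack: [13]
LOAD_CONST → push 9. Stack: [13, 9]
BINARY_OP - → 13 - 9 = 4. Stack: [4]
LOAD_FAST a → push 13. Stack: [4, 13]
BINARY_OP - → 4 - 13 = -9. Stack: [-9]
STORE_FAST u → u=-9. Stack: []
LOAD_FAST_LOAD_FAST a,u → push 13,-9. Stack: [13, -9]
COMPARE_OP bool(<=) → 13 vs -9 = False. Stack: [False]
POP_JUMP_IF_FALSE → pop False; jump. Stack: []
LOAD_FAST u → push -9. Stack: [-9]
LOAD_CONST → push 2. Stack: [-9, 2]
BINARY_OP + → -9 + 2 = -7. Stack: [-7]
STORE_FAST r → r=-7. Stack: []
LOAD_FAST r → push -7. Stack: [-7]
RETURN_VALUE → return -7.

-7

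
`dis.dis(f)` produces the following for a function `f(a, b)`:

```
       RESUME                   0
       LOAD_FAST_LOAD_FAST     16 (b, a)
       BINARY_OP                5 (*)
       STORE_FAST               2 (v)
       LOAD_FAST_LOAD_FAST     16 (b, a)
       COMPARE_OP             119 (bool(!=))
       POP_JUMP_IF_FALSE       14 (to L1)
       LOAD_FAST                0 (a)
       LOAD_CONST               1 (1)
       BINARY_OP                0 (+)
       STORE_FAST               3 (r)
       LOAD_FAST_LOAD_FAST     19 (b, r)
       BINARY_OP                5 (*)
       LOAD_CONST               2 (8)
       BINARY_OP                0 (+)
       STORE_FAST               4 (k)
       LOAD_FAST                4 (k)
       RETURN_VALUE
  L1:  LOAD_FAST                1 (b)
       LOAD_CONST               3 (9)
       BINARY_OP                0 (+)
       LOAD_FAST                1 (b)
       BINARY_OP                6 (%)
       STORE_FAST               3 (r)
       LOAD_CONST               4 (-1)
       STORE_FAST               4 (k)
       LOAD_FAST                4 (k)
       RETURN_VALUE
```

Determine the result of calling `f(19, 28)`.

568

LOAD_FAST_LOAD_FAST b,a → push 28,19. Stack: [28, 19]
BINARY_OP * → 28 * 19 = 532. Stack: [532]
STORE_FAST v → v=532. Stack: []
LOAD_FAST_LOAD_FAST b,a → push 28,19. Stack: [28, 19]
COMPARE_OP bool(!=) → 28 vs 19 = True. Stack: [True]
POP_JUMP_IF_FALSE → pop True; no jump. Stack: []
LOAD_FAST a → push 19. Stack: [19]
LOAD_CONST → push 1. Stack: [19, 1]
BINARY_OP + → 19 + 1 = 20. Stack: [20]
STORE_FAST r → r=20. Stack: []
LOAD_FAST_LOAD_FAST b,r → push 28,20. Stack: [28, 20]
BINARY_OP * → 28 * 20 = 560. Stack: [560]
LOAD_CONST → push 8. Stack: [560, 8]
BINARY_OP + → 560 + 8 = 568. Stack: [568]
STORE_FAST k → k=568. Stack: []
LOAD_FAST k → push 568. Stack: [568]
RETURN_VALUE → return 568.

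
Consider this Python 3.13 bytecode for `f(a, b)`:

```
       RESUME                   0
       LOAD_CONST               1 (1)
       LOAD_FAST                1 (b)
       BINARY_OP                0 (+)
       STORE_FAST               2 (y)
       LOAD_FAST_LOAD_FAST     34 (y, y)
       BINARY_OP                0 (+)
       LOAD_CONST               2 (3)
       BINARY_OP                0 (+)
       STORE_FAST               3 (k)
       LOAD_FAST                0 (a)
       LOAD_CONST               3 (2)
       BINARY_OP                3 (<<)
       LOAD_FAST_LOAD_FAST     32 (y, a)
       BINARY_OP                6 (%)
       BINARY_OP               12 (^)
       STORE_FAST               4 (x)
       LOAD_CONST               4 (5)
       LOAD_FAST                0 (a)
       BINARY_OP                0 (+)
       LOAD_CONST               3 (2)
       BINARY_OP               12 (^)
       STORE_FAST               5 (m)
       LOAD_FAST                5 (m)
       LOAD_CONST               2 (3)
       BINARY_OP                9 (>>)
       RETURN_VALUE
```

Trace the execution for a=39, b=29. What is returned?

LOAD_CONST → push 1. Stack: [1]
LOAD_FAST b → push 29. Stack: [1, 29]
BINARY_OP + → 1 + 29 = 30. Stack: [30]
STORE_FAST y → y=30. Stack: []
LOAD_FAST_LOAD_FAST y,y → push 30,30. Stack: [30, 30]
BINARY_OP + → 30 + 30 = 60. Stack: [60]
LOAD_CONST → push 3. Stack: [60, 3]
BINARY_OP + → 60 + 3 = 63. Stack: [63]
STORE_FAST k → k=63. Stack: []
LOAD_FAST a → push 39. Stack: [39]
LOAD_CONST → push 2. Stack: [39, 2]
BINARY_OP << → 39 << 2 = 156. Stack: [156]
LOAD_FAST_LOAD_FAST y,a → push 30,39. Stack: [156, 30, 39]
BINARY_OP % → 30 % 39 = 30. Stack: [156, 30]
BINARY_OP ^ → 156 ^ 30 = 130. Stack: [130]
STORE_FAST x → x=130. Stack: []
LOAD_CONST → push 5. Stack: [5]
LOAD_FAST a → push 39. Stack: [5, 39]
BINARY_OP + → 5 + 39 = 44. Stack: [44]
LOAD_CONST → push 2. Stack: [44, 2]
BINARY_OP ^ → 44 ^ 2 = 46. Stack: [46]
STORE_FAST m → m=46. Stack: []
LOAD_FAST m → push 46. Stack: [46]
LOAD_CONST → push 3. Stack: [46, 3]
BINARY_OP >> → 46 >> 3 = 5. Stack: [5]
RETURN_VALUE → return 5.

5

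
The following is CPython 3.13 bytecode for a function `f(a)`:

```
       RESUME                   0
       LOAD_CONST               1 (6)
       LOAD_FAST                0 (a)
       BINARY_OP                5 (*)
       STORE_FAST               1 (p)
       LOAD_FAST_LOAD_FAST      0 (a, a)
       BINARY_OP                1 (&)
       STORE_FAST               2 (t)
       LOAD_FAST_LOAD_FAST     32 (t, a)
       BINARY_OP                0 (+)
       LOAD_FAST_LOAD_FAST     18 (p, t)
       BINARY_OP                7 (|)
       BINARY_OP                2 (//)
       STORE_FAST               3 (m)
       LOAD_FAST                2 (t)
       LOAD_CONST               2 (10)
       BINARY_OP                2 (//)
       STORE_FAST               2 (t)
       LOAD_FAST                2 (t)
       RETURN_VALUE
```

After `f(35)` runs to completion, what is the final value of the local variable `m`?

LOAD_CONST → push 6. Stack: [6]
LOAD_FAST a → push 35. Stack: [6, 35]
BINARY_OP * → 6 * 35 = 210. Stack: [210]
STORE_FAST p → p=210. Stack: []
LOAD_FAST_LOAD_FAST a,a → push 35,35. Stack: [35, 35]
BINARY_OP & → 35 & 35 = 35. Stack: [35]
STORE_FAST t → t=35. Stack: []
LOAD_FAST_LOAD_FAST t,a → push 35,35. Stack: [35, 35]
BINARY_OP + → 35 + 35 = 70. Stack: [70]
LOAD_FAST_LOAD_FAST p,t → push 210,35. Stack: [70, 210, 35]
BINARY_OP | → 210 | 35 = 243. Stack: [70, 243]
BINARY_OP // → 70 // 243 = 0. Stack: [0]
STORE_FAST m → m=0. Stack: []
LOAD_FAST t → push 35. Stack: [35]
LOAD_CONST → push 10. Stack: [35, 10]
BINARY_OP // → 35 // 10 = 3. Stack: [3]
STORE_FAST t → t=3. Stack: []
LOAD_FAST t → push 3. Stack: [3]
RETURN_VALUE → return 3.

0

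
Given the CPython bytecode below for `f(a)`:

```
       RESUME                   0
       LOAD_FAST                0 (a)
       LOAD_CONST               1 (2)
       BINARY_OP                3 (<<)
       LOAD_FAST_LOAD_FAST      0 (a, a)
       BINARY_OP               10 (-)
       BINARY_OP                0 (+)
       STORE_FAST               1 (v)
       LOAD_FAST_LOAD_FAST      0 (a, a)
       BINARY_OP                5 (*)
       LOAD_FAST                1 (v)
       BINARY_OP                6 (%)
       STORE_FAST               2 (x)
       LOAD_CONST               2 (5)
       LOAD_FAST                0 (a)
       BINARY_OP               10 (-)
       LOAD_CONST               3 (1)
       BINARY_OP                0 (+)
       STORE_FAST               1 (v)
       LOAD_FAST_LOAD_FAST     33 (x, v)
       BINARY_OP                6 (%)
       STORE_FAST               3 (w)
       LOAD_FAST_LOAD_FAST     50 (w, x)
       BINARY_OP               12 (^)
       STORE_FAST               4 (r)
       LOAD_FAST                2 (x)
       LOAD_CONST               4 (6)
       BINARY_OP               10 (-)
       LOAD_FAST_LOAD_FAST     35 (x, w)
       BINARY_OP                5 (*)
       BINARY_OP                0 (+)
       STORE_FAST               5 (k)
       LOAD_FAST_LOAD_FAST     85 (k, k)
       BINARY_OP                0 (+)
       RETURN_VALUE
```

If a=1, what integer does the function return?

-8

LOAD_FAST a → push 1. Stack: [1]
LOAD_CONST → push 2. Stack: [1, 2]
BINARY_OP << → 1 << 2 = 4. Stack: [4]
LOAD_FAST_LOAD_FAST a,a → push 1,1. Stack: [4, 1, 1]
BINARY_OP - → 1 - 1 = 0. Stack: [4, 0]
BINARY_OP + → 4 + 0 = 4. Stack: [4]
STORE_FAST v → v=4. Stack: []
LOAD_FAST_LOAD_FAST a,a → push 1,1. Stack: [1, 1]
BINARY_OP * → 1 * 1 = 1. Stack: [1]
LOAD_FAST v → push 4. Stack: [1, 4]
BINARY_OP % → 1 % 4 = 1. Stack: [1]
STORE_FAST x → x=1. Stack: []
LOAD_CONST → push 5. Stack: [5]
LOAD_FAST a → push 1. Stack: [5, 1]
BINARY_OP - → 5 - 1 = 4. Stack: [4]
LOAD_CONST → push 1. Stack: [4, 1]
BINARY_OP + → 4 + 1 = 5. Stack: [5]
STORE_FAST v → v=5. Stack: []
LOAD_FAST_LOAD_FAST x,v → push 1,5. Stack: [1, 5]
BINARY_OP % → 1 % 5 = 1. Stack: [1]
STORE_FAST w → w=1. Stack: []
LOAD_FAST_LOAD_FAST w,x → push 1,1. Stack: [1, 1]
BINARY_OP ^ → 1 ^ 1 = 0. Stack: [0]
STORE_FAST r → r=0. Stack: []
LOAD_FAST x → push 1. Stack: [1]
LOAD_CONST → push 6. Stack: [1, 6]
BINARY_OP - → 1 - 6 = -5. Stack: [-5]
LOAD_FAST_LOAD_FAST x,w → push 1,1. Stack: [-5, 1, 1]
BINARY_OP * → 1 * 1 = 1. Stack: [-5, 1]
BINARY_OP + → -5 + 1 = -4. Stack: [-4]
STORE_FAST k → k=-4. Stack: []
LOAD_FAST_LOAD_FAST k,k → push -4,-4. Stack: [-4, -4]
BINARY_OP + → -4 + -4 = -8. Stack: [-8]
RETURN_VALUE → return -8.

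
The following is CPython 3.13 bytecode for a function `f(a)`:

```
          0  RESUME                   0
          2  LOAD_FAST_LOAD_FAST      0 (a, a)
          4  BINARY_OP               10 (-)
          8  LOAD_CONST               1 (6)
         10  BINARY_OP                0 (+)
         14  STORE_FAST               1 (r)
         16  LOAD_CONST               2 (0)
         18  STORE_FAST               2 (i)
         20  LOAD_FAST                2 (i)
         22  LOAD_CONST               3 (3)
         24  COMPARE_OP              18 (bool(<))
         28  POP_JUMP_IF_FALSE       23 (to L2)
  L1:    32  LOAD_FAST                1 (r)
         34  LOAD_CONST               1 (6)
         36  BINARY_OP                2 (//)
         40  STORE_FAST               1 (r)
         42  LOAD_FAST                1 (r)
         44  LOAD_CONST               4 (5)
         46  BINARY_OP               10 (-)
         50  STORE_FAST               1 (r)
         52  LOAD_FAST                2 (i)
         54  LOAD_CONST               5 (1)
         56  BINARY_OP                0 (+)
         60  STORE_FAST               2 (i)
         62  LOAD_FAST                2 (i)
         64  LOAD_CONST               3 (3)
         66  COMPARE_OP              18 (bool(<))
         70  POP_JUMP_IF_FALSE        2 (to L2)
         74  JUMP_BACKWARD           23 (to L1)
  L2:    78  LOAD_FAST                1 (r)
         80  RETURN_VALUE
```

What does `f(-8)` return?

LOAD_FAST_LOAD_FAST a,a → push -8,-8. Stack: [-8, -8]
BINARY_OP - → -8 - -8 = 0. Stack: [0]
LOAD_CONST → push 6. Stack: [0, 6]
BINARY_OP + → 0 + 6 = 6. Stack: [6]
STORE_FAST r → r=6. Stack: []
LOAD_CONST → push 0. Stack: [0]
STORE_FAST i → i=0. Stack: []
LOAD_FAST i → push 0. Stack: [0]
LOAD_CONST → push 3. Stack: [0, 3]
COMPARE_OP bool(<) → 0 vs 3 = True. Stack: [True]
POP_JUMP_IF_FALSE → pop True; no jump. Stack: []
LOAD_FAST r → push 6. Stack: [6]
LOAD_CONST → push 6. Stack: [6, 6]
BINARY_OP // → 6 // 6 = 1. Stack: [1]
STORE_FAST r → r=1. Stack: []
LOAD_FAST r → push 1. Stack: [1]
LOAD_CONST → push 5. Stack: [1, 5]
BINARY_OP - → 1 - 5 = -4. Stack: [-4]
STORE_FAST r → r=-4. Stack: []
LOAD_FAST i → push 0. Stack: [0]
LOAD_CONST → push 1. Stack: [0, 1]
BINARY_OP + → 0 + 1 = 1. Stack: [1]
STORE_FAST i → i=1. Stack: []
LOAD_FAST i → push 1. Stack: [1]
LOAD_CONST → push 3. Stack: [1, 3]
COMPARE_OP bool(<) → 1 vs 3 = True. Stack: [True]
POP_JUMP_IF_FALSE → pop True; no jump. Stack: []
LOAD_FAST r → push -4. Stack: [-4]
LOAD_CONST → push 6. Stack: [-4, 6]
BINARY_OP // → -4 // 6 = -1. Stack: [-1]
STORE_FAST r → r=-1. Stack: []
LOAD_FAST r → push -1. Stack: [-1]
LOAD_CONST → push 5. Stack: [-1, 5]
BINARY_OP - → -1 - 5 = -6. Stack: [-6]
STORE_FAST r → r=-6. Stack: []
LOAD_FAST i → push 1. Stack: [1]
LOAD_CONST → push 1. Stack: [1, 1]
BINARY_OP + → 1 + 1 = 2. Stack: [2]
STORE_FAST i → i=2. Stack: []
LOAD_FAST i → push 2. Stack: [2]
LOAD_CONST → push 3. Stack: [2, 3]
COMPARE_OP bool(<) → 2 vs 3 = True. Stack: [True]
POP_JUMP_IF_FALSE → pop True; no jump. Stack: []
LOAD_FAST r → push -6. Stack: [-6]
LOAD_CONST → push 6. Stack: [-6, 6]
BINARY_OP // → -6 // 6 = -1. Stack: [-1]
STORE_FAST r → r=-1. Stack: []
LOAD_FAST r → push -1. Stack: [-1]
LOAD_CONST → push 5. Stack: [-1, 5]
BINARY_OP - → -1 - 5 = -6. Stack: [-6]
STORE_FAST r → r=-6. Stack: []
LOAD_FAST i → push 2. Stack: [2]
LOAD_CONST → push 1. Stack: [2, 1]
BINARY_OP + → 2 + 1 = 3. Stack: [3]
STORE_FAST i → i=3. Stack: []
LOAD_FAST i → push 3. Stack: [3]
LOAD_CONST → push 3. Stack: [3, 3]
COMPARE_OP bool(<) → 3 vs 3 = False. Stack: [False]
POP_JUMP_IF_FALSE → pop False; jump. Stack: []
LOAD_FAST r → push -6. Stack: [-6]
RETURN_VALUE → return -6.

-6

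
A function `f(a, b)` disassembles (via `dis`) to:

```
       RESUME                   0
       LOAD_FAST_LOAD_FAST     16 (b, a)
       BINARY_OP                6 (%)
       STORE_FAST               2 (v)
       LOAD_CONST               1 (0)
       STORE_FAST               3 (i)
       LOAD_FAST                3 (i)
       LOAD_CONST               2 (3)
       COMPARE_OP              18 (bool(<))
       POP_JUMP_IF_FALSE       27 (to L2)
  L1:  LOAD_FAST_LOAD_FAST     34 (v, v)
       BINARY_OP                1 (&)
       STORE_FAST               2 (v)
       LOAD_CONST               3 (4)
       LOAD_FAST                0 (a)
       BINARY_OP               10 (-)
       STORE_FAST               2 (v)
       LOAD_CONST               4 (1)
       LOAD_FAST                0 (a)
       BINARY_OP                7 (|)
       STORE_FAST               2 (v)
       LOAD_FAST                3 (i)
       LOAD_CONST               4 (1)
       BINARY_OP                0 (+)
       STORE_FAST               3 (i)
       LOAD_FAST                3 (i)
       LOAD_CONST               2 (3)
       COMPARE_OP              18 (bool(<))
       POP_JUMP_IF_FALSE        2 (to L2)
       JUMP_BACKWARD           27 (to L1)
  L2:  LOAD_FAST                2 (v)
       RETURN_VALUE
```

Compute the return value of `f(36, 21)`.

LOAD_FAST_LOAD_FAST b,a → push 21,36
BINARY_OP % → 21 % 36 = 21
STORE_FAST v → v=21
LOAD_CONST → push 0
STORE_FAST i → i=0
LOAD_FAST i → push 0
LOAD_CONST → push 3
COMPARE_OP bool(<) → 0 vs 3 = True
POP_JUMP_IF_FALSE → pop True; no jump
LOAD_FAST_LOAD_FAST v,v → push 21,21
BINARY_OP & → 21 & 21 = 21
STORE_FAST v → v=21
LOAD_CONST → push 4
LOAD_FAST a → push 36
BINARY_OP - → 4 - 36 = -32
STORE_FAST v → v=-32
LOAD_CONST → push 1
LOAD_FAST a → push 36
BINARY_OP | → 1 | 36 = 37
STORE_FAST v → v=37
LOAD_FAST i → push 0
LOAD_CONST → push 1
BINARY_OP + → 0 + 1 = 1
STORE_FAST i → i=1
LOAD_FAST i → push 1
LOAD_CONST → push 3
COMPARE_OP bool(<) → 1 vs 3 = True
POP_JUMP_IF_FALSE → pop True; no jump
LOAD_FAST_LOAD_FAST v,v → push 37,37
BINARY_OP & → 37 & 37 = 37
STORE_FAST v → v=37
LOAD_CONST → push 4
LOAD_FAST a → push 36
BINARY_OP - → 4 - 36 = -32
STORE_FAST v → v=-32
LOAD_CONST → push 1
LOAD_FAST a → push 36
BINARY_OP | → 1 | 36 = 37
STORE_FAST v → v=37
LOAD_FAST i → push 1
LOAD_CONST → push 1
BINARY_OP + → 1 + 1 = 2
STORE_FAST i → i=2
LOAD_FAST i → push 2
LOAD_CONST → push 3
COMPARE_OP bool(<) → 2 vs 3 = True
POP_JUMP_IF_FALSE → pop True; no jump
LOAD_FAST_LOAD_FAST v,v → push 37,37
BINARY_OP & → 37 & 37 = 37
STORE_FAST v → v=37
LOAD_CONST → push 4
LOAD_FAST a → push 36
BINARY_OP - → 4 - 36 = -32
STORE_FAST v → v=-32
LOAD_CONST → push 1
LOAD_FAST a → push 36
BINARY_OP | → 1 | 36 = 37
STORE_FAST v → v=37
LOAD_FAST i → push 2
LOAD_CONST → push 1
BINARY_OP + → 2 + 1 = 3
STORE_FAST i → i=3
LOAD_FAST i → push 3
LOAD_CONST → push 3
COMPARE_OP bool(<) → 3 vs 3 = False
POP_JUMP_IF_FALSE → pop False; jump
LOAD_FAST v → push 37
RETURN_VALUE → return 37.

37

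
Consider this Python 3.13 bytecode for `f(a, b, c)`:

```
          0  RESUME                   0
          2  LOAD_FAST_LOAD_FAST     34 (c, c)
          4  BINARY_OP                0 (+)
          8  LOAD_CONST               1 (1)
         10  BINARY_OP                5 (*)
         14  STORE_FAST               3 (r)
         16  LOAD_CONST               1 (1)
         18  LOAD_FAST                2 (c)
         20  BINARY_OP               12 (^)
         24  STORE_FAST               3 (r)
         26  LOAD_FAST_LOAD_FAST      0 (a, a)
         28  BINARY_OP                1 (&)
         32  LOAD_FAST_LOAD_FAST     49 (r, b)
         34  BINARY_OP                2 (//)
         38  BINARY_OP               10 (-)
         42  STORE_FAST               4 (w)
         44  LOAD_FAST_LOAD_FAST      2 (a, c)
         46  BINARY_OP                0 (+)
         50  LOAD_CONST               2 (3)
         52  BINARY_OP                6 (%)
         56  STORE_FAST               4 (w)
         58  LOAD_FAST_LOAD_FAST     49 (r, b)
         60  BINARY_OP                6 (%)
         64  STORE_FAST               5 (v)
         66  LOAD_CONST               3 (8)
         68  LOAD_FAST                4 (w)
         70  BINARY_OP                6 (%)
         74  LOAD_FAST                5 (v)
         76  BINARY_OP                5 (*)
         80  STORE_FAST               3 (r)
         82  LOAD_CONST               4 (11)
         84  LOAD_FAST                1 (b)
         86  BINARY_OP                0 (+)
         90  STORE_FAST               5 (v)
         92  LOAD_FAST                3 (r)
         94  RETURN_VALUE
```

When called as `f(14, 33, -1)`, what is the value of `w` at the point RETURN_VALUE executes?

1

LOAD_FAST_LOAD_FAST c,c → push -1,-1. Stack: [-1, -1]
BINARY_OP + → -1 + -1 = -2. Stack: [-2]
LOAD_CONST → push 1. Stack: [-2, 1]
BINARY_OP * → -2 * 1 = -2. Stack: [-2]
STORE_FAST r → r=-2. Stack: []
LOAD_CONST → push 1. Stack: [1]
LOAD_FAST c → push -1. Stack: [1, -1]
BINARY_OP ^ → 1 ^ -1 = -2. Stack: [-2]
STORE_FAST r → r=-2. Stack: []
LOAD_FAST_LOAD_FAST a,a → push 14,14. Stack: [14, 14]
BINARY_OP & → 14 & 14 = 14. Stack: [14]
LOAD_FAST_LOAD_FAST r,b → push -2,33. Stack: [14, -2, 33]
BINARY_OP // → -2 // 33 = -1. Stack: [14, -1]
BINARY_OP - → 14 - -1 = 15. Stack: [15]
STORE_FAST w → w=15. Stack: []
LOAD_FAST_LOAD_FAST a,c → push 14,-1. Stack: [14, -1]
BINARY_OP + → 14 + -1 = 13. Stack: [13]
LOAD_CONST → push 3. Stack: [13, 3]
BINARY_OP % → 13 % 3 = 1. Stack: [1]
STORE_FAST w → w=1. Stack: []
LOAD_FAST_LOAD_FAST r,b → push -2,33. Stack: [-2, 33]
BINARY_OP % → -2 % 33 = 31. Stack: [31]
STORE_FAST v → v=31. Stack: []
LOAD_CONST → push 8. Stack: [8]
LOAD_FAST w → push 1. Stack: [8, 1]
BINARY_OP % → 8 % 1 = 0. Stack: [0]
LOAD_FAST v → push 31. Stack: [0, 31]
BINARY_OP * → 0 * 31 = 0. Stack: [0]
STORE_FAST r → r=0. Stack: []
LOAD_CONST → push 11. Stack: [11]
LOAD_FAST b → push 33. Stack: [11, 33]
BINARY_OP + → 11 + 33 = 44. Stack: [44]
STORE_FAST v → v=44. Stack: []
LOAD_FAST r → push 0. Stack: [0]
RETURN_VALUE → return 0.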